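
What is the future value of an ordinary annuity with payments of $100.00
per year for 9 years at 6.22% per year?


Formula: FV = PMT * ((1+r)^n - 1) / r
Growth factor: (1 + 0.0622)^9 = 1.7213
Numerator: 1.7213 - 1 = 0.7213
FV = $100.00 * 0.7213 / 0.0622 = $1,159.65

$1,159.65


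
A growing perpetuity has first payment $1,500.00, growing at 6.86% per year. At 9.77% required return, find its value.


Formula: PV = C / (r - g)
Spread: r - g = 0.0977 - 0.0686 = 0.0291
Substituting: PV = $1,500.00 / 0.0291
PV = $51,546.39

$51,546.39


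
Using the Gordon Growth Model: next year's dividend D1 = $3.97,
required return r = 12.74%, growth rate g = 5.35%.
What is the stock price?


Formula: P = D1 / (r - g)
Spread: r - g = 0.1274 - 0.0535 = 0.0739
Substituting: P = $3.97 / 0.0739
P = $53.72

$53.72


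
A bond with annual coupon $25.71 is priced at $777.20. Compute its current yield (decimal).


Formula: Current yield = annual coupon / price
Substituting: CY = $25.71 / $777.20
CY = 0.03308

0.03308


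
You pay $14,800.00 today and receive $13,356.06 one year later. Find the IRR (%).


Formula: IRR = C1/C0 - 1
Substituting: IRR = $13,356.06 / $14,800.00 - 1
Ratio: 0.902436 - 1 = -0.097564
IRR = -9.7564%

-9.7564%


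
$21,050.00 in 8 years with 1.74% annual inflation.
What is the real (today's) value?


Formula: Real value = nominal / (1 + inflation)^years
Price level: (1 + 0.0174)^8 = 1.147979
Real value = $21,050.00 / 1.147979 = $18,336.58

$18,336.58


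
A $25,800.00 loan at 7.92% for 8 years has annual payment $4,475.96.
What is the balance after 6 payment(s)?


Formula: Balance = PV*(1+r)^k - PMT*((1+r)^k - 1)/r
Growth: (1 + 0.0792)^6 = 1.579835
Accumulated factor: ((1+r)^k - 1)/r = 7.321144
Balance = $25,800.00 * 1.579835 - $4,475.96 * 7.321144
Balance = $7,990.59

$7,990.59


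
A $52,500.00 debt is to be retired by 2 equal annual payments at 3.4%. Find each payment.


Formula: PMT = PV * r / (1 - (1+r)^(-n))
Denominator: 1 - (1 + 0.034)^(-2) = 0.064683
Numerator: $52,500.00 * 0.034 = 1785.0
PMT = 1785.0 / 0.064683 = $27,596.21

$27,596.21


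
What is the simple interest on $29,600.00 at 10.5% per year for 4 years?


Formula: I = P * r * t
Substituting: I = $29,600.00 * 0.105 * 4
Step: I = $29,600.00 * 0.42
I = $12,432.00

$12,432.00


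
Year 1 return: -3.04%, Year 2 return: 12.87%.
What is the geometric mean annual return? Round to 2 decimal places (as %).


Formula: Geometric mean = ((1+r1)*(1+r2))^(1/2) - 1
Product: (1 + -0.0304) * (1 + 0.1287) = 0.9696 * 1.1287 = 1.094388
Square root: 1.094388^0.5 = 1.04613
Geometric mean = 1.04613 - 1 = 0.04613
As percentage: 4.61%

4.61%


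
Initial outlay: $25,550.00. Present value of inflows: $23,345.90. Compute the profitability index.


Formula: PI = PV(cash flows) / initial investment
Substituting: PI = $23,345.90 / $25,550.00
PI = 0.9137

0.9137


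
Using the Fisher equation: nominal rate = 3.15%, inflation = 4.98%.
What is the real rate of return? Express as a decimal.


Formula: (1 + r_real) = (1 + r_nom) / (1 + inflation)
Substituting: (1 + r_real) = 1.0315 / 1.0498
(1 + r_real) = 0.982568
r_real = 0.982568 - 1 = -0.017432

-0.017432


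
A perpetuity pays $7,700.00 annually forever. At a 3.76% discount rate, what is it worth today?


Formula: PV = C / r
Substituting: PV = $7,700.00 / 0.0376
PV = $204,787.23

$204,787.23


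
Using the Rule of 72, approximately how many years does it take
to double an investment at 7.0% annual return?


Formula: Years ≈ 72 / r
Substituting: Years ≈ 72 / 7.0
Years ≈ 10.3

10.3 years


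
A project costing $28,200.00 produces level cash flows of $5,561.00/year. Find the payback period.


Formula: Payback = investment / annual cash flow
Substituting: Payback = $28,200.00 / $5,561.00
Payback = 5.071 years

5.071 years


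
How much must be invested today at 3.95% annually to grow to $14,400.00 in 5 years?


Formula: PV = FV / (1 + r)^n
Substituting: PV = $14,400.00 / (1 + 0.0395)^5
Discount factor: (1.0395)^5 = 1.213731
PV = $14,400.00 / 1.213731 = $11,864.24

$11,864.24


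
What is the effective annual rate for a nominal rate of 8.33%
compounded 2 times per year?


Formula: EAR = (1 + r/m)^m - 1
Period rate: r/m = 0.0833 / 2 = 0.04165
Compounding: (1 + 0.04165)^2 = 1.085035
EAR = 1.085035 - 1 = 0.085035

0.085035


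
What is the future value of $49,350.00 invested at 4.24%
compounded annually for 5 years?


Formula: FV = P * (1 + r)^n
Substituting: FV = $49,350.00 * (1 + 0.0424)^5
Growth factor: (1.0424)^5 = 1.230756
FV = $49,350.00 * 1.230756 = $60,737.82

$60,737.82


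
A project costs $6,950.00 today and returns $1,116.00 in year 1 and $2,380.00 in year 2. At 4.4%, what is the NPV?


Formula: NPV = C0 + C1/(1+r) + C2/(1+r)^2
Discount C1: $1,116.00 / (1 + 0.044) = $1,068.97
Discount C2: $2,380.00 / (1 + 0.044)^2 = $2,183.61
NPV = -$6,950.00 + $1,068.97 + $2,183.61 = -$3,697.42

-$3,697.42


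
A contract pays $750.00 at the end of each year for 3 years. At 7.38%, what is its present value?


Formula: PV = PMT * (1 - (1+r)^(-n)) / r
Discount factor: (1 + 0.0738)^(-3) = 0.807662
Bracket: 1 - 0.807662 = 0.192338
PV = $750.00 * 0.192338 / 0.0738 = $1,954.65

$1,954.65


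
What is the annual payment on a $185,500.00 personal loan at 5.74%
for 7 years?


Formula: PMT = PV * r / (1 - (1+r)^(-n))
Denominator: 1 - (1 + 0.0574)^(-7) = 0.323411
Numerator: $185,500.00 * 0.0574 = 10647.7
PMT = 10647.7 / 0.323411 = $32,923.11

$32,923.11


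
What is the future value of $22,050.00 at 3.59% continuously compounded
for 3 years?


Formula: FV = P * e^(r*t)
Exponent: r*t = 0.0359 * 3 = 0.1077
e^(0.1077) = 1.113714
FV = $22,050.00 * 1.113714 = $24,557.38

$24,557.38


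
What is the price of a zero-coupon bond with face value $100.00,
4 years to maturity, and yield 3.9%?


Formula: Price = FV / (1 + r)^n
Substituting: Price = $100.00 / (1 + 0.039)^4
Discount factor: (1.039)^4 = 1.165366
Price = $100.00 / 1.165366 = $85.81

$85.81


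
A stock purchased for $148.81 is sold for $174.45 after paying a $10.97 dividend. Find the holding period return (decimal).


Formula: HPR = (P1 - P0 + D) / P0
Gain: $174.45 - $148.81 + $10.97 = $36.61
HPR = $36.61 / $148.81 = 0.246

0.246


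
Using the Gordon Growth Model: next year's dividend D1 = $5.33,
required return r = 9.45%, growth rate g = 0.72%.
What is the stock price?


Formula: P = D1 / (r - g)
Spread: r - g = 0.0945 - 0.0072 = 0.0873
Substituting: P = $5.33 / 0.0873
P = $61.05

$61.05


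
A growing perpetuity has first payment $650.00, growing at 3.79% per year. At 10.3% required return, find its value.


Formula: PV = C / (r - g)
Spread: r - g = 0.103 - 0.0379 = 0.0651
Substituting: PV = $650.00 / 0.0651
PV = $9,984.64

$9,984.64


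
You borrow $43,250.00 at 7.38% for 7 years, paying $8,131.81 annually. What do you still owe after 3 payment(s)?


Formula: Balance = PV*(1+r)^k - PMT*((1+r)^k - 1)/r
Growth: (1 + 0.0738)^3 = 1.238141
Accumulated factor: ((1+r)^k - 1)/r = 3.226846
Balance = $43,250.00 * 1.238141 - $8,131.81 * 3.226846
Balance = $27,309.51

$27,309.51


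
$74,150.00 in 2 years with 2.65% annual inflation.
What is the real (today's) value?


Formula: Real value = nominal / (1 + inflation)^years
Price level: (1 + 0.0265)^2 = 1.053702
Real value = $74,150.00 / 1.053702 = $70,370.92

$70,370.92


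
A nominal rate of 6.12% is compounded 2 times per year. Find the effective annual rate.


Formula: EAR = (1 + r/m)^m - 1
Period rate: r/m = 0.0612 / 2 = 0.0306
Compounding: (1 + 0.0306)^2 = 1.062136
EAR = 1.062136 - 1 = 0.062136

0.062136


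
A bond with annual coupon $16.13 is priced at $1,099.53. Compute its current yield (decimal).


Formula: Current yield = annual coupon / price
Substituting: CY = $16.13 / $1,099.53
CY = 0.01467

0.01467


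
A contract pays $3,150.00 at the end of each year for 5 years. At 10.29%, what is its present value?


Formula: PV = PMT * (1 - (1+r)^(-n)) / r
Discount factor: (1 + 0.1029)^(-5) = 0.612801
Bracket: 1 - 0.612801 = 0.387199
PV = $3,150.00 * 0.387199 / 0.1029 = $11,853.04

$11,853.04


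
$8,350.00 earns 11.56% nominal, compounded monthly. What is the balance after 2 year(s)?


Formula: FV = P * (1 + r/m)^(m*t)
Period rate: r/m = 0.1156 / 12 = 0.009633
Total periods: m*t = 12 * 2 = 24
Growth factor: (1 + 0.009633)^24 = 1.258718
FV = $8,350.00 * 1.258718 = $10,510.29

$10,510.29


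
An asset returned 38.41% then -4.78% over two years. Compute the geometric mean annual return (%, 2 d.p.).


Formula: Geometric mean = ((1+r1)*(1+r2))^(1/2) - 1
Product: (1 + 0.3841) * (1 + -0.0478) = 1.3841 * 0.9522 = 1.31794
Square root: 1.31794^0.5 = 1.148016
Geometric mean = 1.148016 - 1 = 0.148016
As percentage: 14.80%

14.80%


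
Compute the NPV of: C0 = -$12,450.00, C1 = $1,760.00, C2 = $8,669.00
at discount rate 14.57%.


Formula: NPV = C0 + C1/(1+r) + C2/(1+r)^2
Discount C1: $1,760.00 / (1 + 0.1457) = $1,536.18
Discount C2: $8,669.00 / (1 + 0.1457)^2 = $6,604.31
NPV = -$12,450.00 + $1,536.18 + $6,604.31 = -$4,309.52

-$4,309.52


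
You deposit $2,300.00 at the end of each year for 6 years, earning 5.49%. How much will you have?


Formula: FV = PMT * ((1+r)^n - 1) / r
Growth factor: (1 + 0.0549)^6 = 1.378059
Numerator: 1.378059 - 1 = 0.378059
FV = $2,300.00 * 0.378059 / 0.0549 = $15,838.53

$15,838.53


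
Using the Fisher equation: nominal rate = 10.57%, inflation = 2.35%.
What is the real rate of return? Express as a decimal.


Formula: (1 + r_real) = (1 + r_nom) / (1 + inflation)
Substituting: (1 + r_real) = 1.1057 / 1.0235
(1 + r_real) = 1.080313
r_real = 1.080313 - 1 = 0.080313

0.080313


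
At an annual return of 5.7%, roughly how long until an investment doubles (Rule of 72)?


Formula: Years ≈ 72 / r
Substituting: Years ≈ 72 / 5.7
Years ≈ 12.6

12.6 years


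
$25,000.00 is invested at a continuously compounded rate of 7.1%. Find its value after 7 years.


Formula: FV = P * e^(r*t)
Exponent: r*t = 0.071 * 7 = 0.497
e^(0.497) = 1.643783
FV = $25,000.00 * 1.643783 = $41,094.56

$41,094.56


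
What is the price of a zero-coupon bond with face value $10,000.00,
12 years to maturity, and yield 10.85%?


Formula: Price = FV / (1 + r)^n
Substituting: Price = $10,000.00 / (1 + 0.1085)^12
Discount factor: (1.1085)^12 = 3.442139
Price = $10,000.00 / 3.442139 = $2,905.17

$2,905.17


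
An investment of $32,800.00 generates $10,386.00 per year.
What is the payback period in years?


Formula: Payback = investment / annual cash flow
Substituting: Payback = $32,800.00 / $10,386.00
Payback = 3.1581 years

3.1581 years


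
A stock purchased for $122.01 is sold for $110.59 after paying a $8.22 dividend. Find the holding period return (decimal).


Formula: HPR = (P1 - P0 + D) / P0
Gain: $110.59 - $122.01 + $8.22 = -$3.20
HPR = -$3.20 / $122.01 = -0.0262

-0.0262


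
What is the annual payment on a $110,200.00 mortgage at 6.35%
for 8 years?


Formula: PMT = PV * r / (1 - (1+r)^(-n))
Denominator: 1 - (1 + 0.0635)^(-8) = 0.388917
Numerator: $110,200.00 * 0.0635 = 6997.7
PMT = 6997.7 / 0.388917 = $17,992.77

$17,992.77


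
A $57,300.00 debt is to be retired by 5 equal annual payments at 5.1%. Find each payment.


Formula: PMT = PV * r / (1 - (1+r)^(-n))
Denominator: 1 - (1 + 0.051)^(-5) = 0.220194
Numerator: $57,300.00 * 0.051 = 2922.3
PMT = 2922.3 / 0.220194 = $13,271.46

$13,271.46


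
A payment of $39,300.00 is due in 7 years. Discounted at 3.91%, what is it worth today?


Formula: PV = FV / (1 + r)^n
Substituting: PV = $39,300.00 / (1 + 0.0391)^7
Discount factor: (1.0391)^7 = 1.307981
PV = $39,300.00 / 1.307981 = $30,046.31

$30,046.31


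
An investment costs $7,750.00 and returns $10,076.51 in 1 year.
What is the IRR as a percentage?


Formula: IRR = C1/C0 - 1
Substituting: IRR = $10,076.51 / $7,750.00 - 1
Ratio: 1.300195 - 1 = 0.300195
IRR = 30.0195%

30.0195%


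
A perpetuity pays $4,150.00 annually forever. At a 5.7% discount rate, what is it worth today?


Formula: PV = C / r
Substituting: PV = $4,150.00 / 0.057
PV = $72,807.02

$72,807.02


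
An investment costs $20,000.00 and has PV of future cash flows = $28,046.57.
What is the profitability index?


Formula: PI = PV(cash flows) / initial investment
Substituting: PI = $28,046.57 / $20,000.00
PI = 1.4023

1.4023


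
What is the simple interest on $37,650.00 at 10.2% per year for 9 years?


Formula: I = P * r * t
Substituting: I = $37,650.00 * 0.102 * 9
Step: I = $37,650.00 * 0.918
I = $34,562.70

$34,562.70


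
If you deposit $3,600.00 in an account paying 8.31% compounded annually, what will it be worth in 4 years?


Formula: FV = P * (1 + r)^n
Substituting: FV = $3,600.00 * (1 + 0.0831)^4
Growth factor: (1.0831)^4 = 1.376177
FV = $3,600.00 * 1.376177 = $4,954.24

$4,954.24


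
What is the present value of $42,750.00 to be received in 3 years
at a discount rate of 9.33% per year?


Formula: PV = FV / (1 + r)^n
Substituting: PV = $42,750.00 / (1 + 0.0933)^3
Discount factor: (1.0933)^3 = 1.306827
PV = $42,750.00 / 1.306827 = $32,712.83

$32,712.83


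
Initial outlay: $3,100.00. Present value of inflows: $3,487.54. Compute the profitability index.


Formula: PI = PV(cash flows) / initial investment
Substituting: PI = $3,487.54 / $3,100.00
PI = 1.125

1.125


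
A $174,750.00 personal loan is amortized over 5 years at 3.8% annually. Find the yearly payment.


Formula: PMT = PV * r / (1 - (1+r)^(-n))
Denominator: 1 - (1 + 0.038)^(-5) = 0.170124
Numerator: $174,750.00 * 0.038 = 6640.5
PMT = 6640.5 / 0.170124 = $39,033.31

$39,033.31


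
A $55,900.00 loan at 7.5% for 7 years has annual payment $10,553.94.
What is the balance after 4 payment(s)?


Formula: Balance = PV*(1+r)^k - PMT*((1+r)^k - 1)/r
Growth: (1 + 0.075)^4 = 1.335469
Accumulated factor: ((1+r)^k - 1)/r = 4.472922
Balance = $55,900.00 * 1.335469 - $10,553.94 * 4.472922
Balance = $27,445.78

$27,445.78


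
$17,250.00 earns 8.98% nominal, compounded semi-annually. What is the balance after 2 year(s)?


Formula: FV = P * (1 + r/m)^(m*t)
Period rate: r/m = 0.0898 / 2 = 0.0449
Total periods: m*t = 2 * 2 = 4
Growth factor: (1 + 0.0449)^4 = 1.192062
FV = $17,250.00 * 1.192062 = $20,563.07

$20,563.07


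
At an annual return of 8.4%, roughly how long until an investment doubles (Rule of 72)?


Formula: Years ≈ 72 / r
Substituting: Years ≈ 72 / 8.4
Years ≈ 8.6

8.6 years


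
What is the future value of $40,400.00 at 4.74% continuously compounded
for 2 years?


Formula: FV = P * e^(r*t)
Exponent: r*t = 0.0474 * 2 = 0.0948
e^(0.0948) = 1.099439
FV = $40,400.00 * 1.099439 = $44,417.33

$44,417.33


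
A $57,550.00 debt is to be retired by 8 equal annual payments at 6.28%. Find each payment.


Formula: PMT = PV * r / (1 - (1+r)^(-n))
Denominator: 1 - (1 + 0.0628)^(-8) = 0.38569
Numerator: $57,550.00 * 0.0628 = 3614.14
PMT = 3614.14 / 0.38569 = $9,370.58

$9,370.58


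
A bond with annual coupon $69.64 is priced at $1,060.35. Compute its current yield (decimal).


Formula: Current yield = annual coupon / price
Substituting: CY = $69.64 / $1,060.35
CY = 0.065676

0.065676


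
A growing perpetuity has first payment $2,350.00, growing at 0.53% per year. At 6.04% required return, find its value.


Formula: PV = C / (r - g)
Spread: r - g = 0.0604 - 0.0053 = 0.0551
Substituting: PV = $2,350.00 / 0.0551
PV = $42,649.73

$42,649.73


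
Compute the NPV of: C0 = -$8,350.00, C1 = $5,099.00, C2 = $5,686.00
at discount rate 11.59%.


Formula: NPV = C0 + C1/(1+r) + C2/(1+r)^2
Discount C1: $5,099.00 / (1 + 0.1159) = $4,569.41
Discount C2: $5,686.00 / (1 + 0.1159)^2 = $4,566.21
NPV = -$8,350.00 + $4,569.41 + $4,566.21 = $785.62

$785.62


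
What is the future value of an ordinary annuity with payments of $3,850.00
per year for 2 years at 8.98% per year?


Formula: FV = PMT * ((1+r)^n - 1) / r
Growth factor: (1 + 0.0898)^2 = 1.187664
Numerator: 1.187664 - 1 = 0.187664
FV = $3,850.00 * 0.187664 / 0.0898 = $8,045.73

$8,045.73


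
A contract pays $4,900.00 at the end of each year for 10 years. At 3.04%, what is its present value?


Formula: PV = PMT * (1 - (1+r)^(-n)) / r
Discount factor: (1 + 0.0304)^(-10) = 0.74121
Bracket: 1 - 0.74121 = 0.25879
PV = $4,900.00 * 0.25879 / 0.0304 = $41,712.80

$41,712.80


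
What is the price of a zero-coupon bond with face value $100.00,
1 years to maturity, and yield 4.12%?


Formula: Price = FV / (1 + r)^n
Substituting: Price = $100.00 / (1 + 0.0412)^1
Discount factor: (1.0412)^1 = 1.0412
Price = $100.00 / 1.0412 = $96.04

$96.04


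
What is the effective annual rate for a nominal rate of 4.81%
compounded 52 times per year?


Formula: EAR = (1 + r/m)^m - 1
Period rate: r/m = 0.0481 / 52 = 0.000925
Compounding: (1 + 0.000925)^52 = 1.049252
EAR = 1.049252 - 1 = 0.049252

0.049252


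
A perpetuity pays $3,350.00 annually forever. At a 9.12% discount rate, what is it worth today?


Formula: PV = C / r
Substituting: PV = $3,350.00 / 0.0912
PV = $36,732.46

$36,732.46


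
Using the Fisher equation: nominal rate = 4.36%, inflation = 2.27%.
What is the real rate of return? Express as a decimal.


Formula: (1 + r_real) = (1 + r_nom) / (1 + inflation)
Substituting: (1 + r_real) = 1.0436 / 1.0227
(1 + r_real) = 1.020436
r_real = 1.020436 - 1 = 0.020436

0.020436


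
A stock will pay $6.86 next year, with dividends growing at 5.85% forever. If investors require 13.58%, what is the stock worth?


Formula: P = D1 / (r - g)
Spread: r - g = 0.1358 - 0.0585 = 0.0773
Substituting: P = $6.86 / 0.0773
P = $88.75

$88.75


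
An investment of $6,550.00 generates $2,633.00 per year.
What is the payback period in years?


Formula: Payback = investment / annual cash flow
Substituting: Payback = $6,550.00 / $2,633.00
Payback = 2.4877 years

2.4877 years


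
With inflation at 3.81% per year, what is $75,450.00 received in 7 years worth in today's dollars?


Formula: Real value = nominal / (1 + inflation)^years
Price level: (1 + 0.0381)^7 = 1.299195
Real value = $75,450.00 / 1.299195 = $58,074.42

$58,074.42


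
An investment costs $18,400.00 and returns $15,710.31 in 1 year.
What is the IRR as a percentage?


Formula: IRR = C1/C0 - 1
Substituting: IRR = $15,710.31 / $18,400.00 - 1
Ratio: 0.853821 - 1 = -0.146179
IRR = -14.6179%

-14.6179%


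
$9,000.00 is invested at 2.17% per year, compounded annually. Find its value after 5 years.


Formula: FV = P * (1 + r)^n
Substituting: FV = $9,000.00 * (1 + 0.0217)^5
Growth factor: (1.0217)^5 = 1.113312
FV = $9,000.00 * 1.113312 = $10,019.81

$10,019.81


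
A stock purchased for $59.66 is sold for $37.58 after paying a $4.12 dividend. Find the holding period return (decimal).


Formula: HPR = (P1 - P0 + D) / P0
Gain: $37.58 - $59.66 + $4.12 = -$17.96
HPR = -$17.96 / $59.66 = -0.301

-0.301


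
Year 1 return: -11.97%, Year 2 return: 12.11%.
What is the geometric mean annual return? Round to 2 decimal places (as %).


Formula: Geometric mean = ((1+r1)*(1+r2))^(1/2) - 1
Product: (1 + -0.1197) * (1 + 0.1211) = 0.8803 * 1.1211 = 0.986904
Square root: 0.986904^0.5 = 0.993431
Geometric mean = 0.993431 - 1 = -0.006569
As percentage: -0.66%

-0.66%


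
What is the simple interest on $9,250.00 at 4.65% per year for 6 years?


Formula: I = P * r * t
Substituting: I = $9,250.00 * 0.0465 * 6
Step: I = $9,250.00 * 0.279
I = $2,580.75

$2,580.75


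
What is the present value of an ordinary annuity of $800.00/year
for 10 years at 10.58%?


Formula: PV = PMT * (1 - (1+r)^(-n)) / r
Discount factor: (1 + 0.1058)^(-10) = 0.365792
Bracket: 1 - 0.365792 = 0.634208
PV = $800.00 * 0.634208 / 0.1058 = $4,795.52

$4,795.52


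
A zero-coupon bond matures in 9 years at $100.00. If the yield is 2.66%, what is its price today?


Formula: Price = FV / (1 + r)^n
Substituting: Price = $100.00 / (1 + 0.0266)^9
Discount factor: (1.0266)^9 = 1.266518
Price = $100.00 / 1.266518 = $78.96

$78.96


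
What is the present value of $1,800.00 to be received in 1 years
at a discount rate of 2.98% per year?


Formula: PV = FV / (1 + r)^n
Substituting: PV = $1,800.00 / (1 + 0.0298)^1
Discount factor: (1.0298)^1 = 1.0298
PV = $1,800.00 / 1.0298 = $1,747.91

$1,747.91


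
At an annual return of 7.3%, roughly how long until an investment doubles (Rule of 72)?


Formula: Years ≈ 72 / r
Substituting: Years ≈ 72 / 7.3
Years ≈ 9.9

9.9 years


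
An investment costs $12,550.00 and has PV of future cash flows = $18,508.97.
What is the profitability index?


Formula: PI = PV(cash flows) / initial investment
Substituting: PI = $18,508.97 / $12,550.00
PI = 1.4748

1.4748


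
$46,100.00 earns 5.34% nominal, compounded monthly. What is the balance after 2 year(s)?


Formula: FV = P * (1 + r/m)^(m*t)
Period rate: r/m = 0.0534 / 12 = 0.00445
Total periods: m*t = 12 * 2 = 24
Growth factor: (1 + 0.00445)^24 = 1.112448
FV = $46,100.00 * 1.112448 = $51,283.86

$51,283.86


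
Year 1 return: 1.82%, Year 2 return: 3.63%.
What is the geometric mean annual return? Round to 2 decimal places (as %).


Formula: Geometric mean = ((1+r1)*(1+r2))^(1/2) - 1
Product: (1 + 0.0182) * (1 + 0.0363) = 1.0182 * 1.0363 = 1.055161
Square root: 1.055161^0.5 = 1.02721
Geometric mean = 1.02721 - 1 = 0.02721
As percentage: 2.72%

2.72%


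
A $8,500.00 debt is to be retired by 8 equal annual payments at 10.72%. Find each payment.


Formula: PMT = PV * r / (1 - (1+r)^(-n))
Denominator: 1 - (1 + 0.1072)^(-8) = 0.557217
Numerator: $8,500.00 * 0.1072 = 911.2
PMT = 911.2 / 0.557217 = $1,635.27

$1,635.27


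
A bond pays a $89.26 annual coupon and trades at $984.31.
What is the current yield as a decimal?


Formula: Current yield = annual coupon / price
Substituting: CY = $89.26 / $984.31
CY = 0.090683

0.090683


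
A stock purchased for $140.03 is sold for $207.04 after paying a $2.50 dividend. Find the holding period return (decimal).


Formula: HPR = (P1 - P0 + D) / P0
Gain: $207.04 - $140.03 + $2.50 = $69.51
HPR = $69.51 / $140.03 = 0.4964

0.4964


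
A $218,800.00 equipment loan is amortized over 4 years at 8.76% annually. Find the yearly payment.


Formula: PMT = PV * r / (1 - (1+r)^(-n))
Denominator: 1 - (1 + 0.0876)^(-4) = 0.285301
Numerator: $218,800.00 * 0.0876 = 19166.88
PMT = 19166.88 / 0.285301 = $67,181.27

$67,181.27


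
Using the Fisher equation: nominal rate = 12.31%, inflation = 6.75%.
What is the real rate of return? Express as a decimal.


Formula: (1 + r_real) = (1 + r_nom) / (1 + inflation)
Substituting: (1 + r_real) = 1.1231 / 1.0675
(1 + r_real) = 1.052084
r_real = 1.052084 - 1 = 0.052084

0.052084


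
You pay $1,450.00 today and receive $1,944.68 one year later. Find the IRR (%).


Formula: IRR = C1/C0 - 1
Substituting: IRR = $1,944.68 / $1,450.00 - 1
Ratio: 1.341159 - 1 = 0.341159
IRR = 34.1159%

34.1159%


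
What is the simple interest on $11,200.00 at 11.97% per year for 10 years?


Formula: I = P * r * t
Substituting: I = $11,200.00 * 0.1197 * 10
Step: I = $11,200.00 * 1.197
I = $13,406.40

$13,406.40


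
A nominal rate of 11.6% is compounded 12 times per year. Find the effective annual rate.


Formula: EAR = (1 + r/m)^m - 1
Period rate: r/m = 0.116 / 12 = 0.009667
Compounding: (1 + 0.009667)^12 = 1.12237
EAR = 1.12237 - 1 = 0.12237

0.12237


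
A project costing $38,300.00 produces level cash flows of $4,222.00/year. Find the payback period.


Formula: Payback = investment / annual cash flow
Substituting: Payback = $38,300.00 / $4,222.00
Payback = 9.0715 years

9.0715 years


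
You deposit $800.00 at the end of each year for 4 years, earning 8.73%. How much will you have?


Formula: FV = PMT * ((1+r)^n - 1) / r
Growth factor: (1 + 0.0873)^4 = 1.397647
Numerator: 1.397647 - 1 = 0.397647
FV = $800.00 * 0.397647 / 0.0873 = $3,643.96

$3,643.96


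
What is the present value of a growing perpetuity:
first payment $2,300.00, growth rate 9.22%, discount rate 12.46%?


Formula: PV = C / (r - g)
Spread: r - g = 0.1246 - 0.0922 = 0.0324
Substituting: PV = $2,300.00 / 0.0324
PV = $70,987.65

$70,987.65


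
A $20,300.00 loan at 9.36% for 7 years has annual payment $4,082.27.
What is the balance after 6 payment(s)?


Formula: Balance = PV*(1+r)^k - PMT*((1+r)^k - 1)/r
Growth: (1 + 0.0936)^6 = 1.71061
Accumulated factor: ((1+r)^k - 1)/r = 7.591987
Balance = $20,300.00 * 1.71061 - $4,082.27 * 7.591987
Balance = $3,732.84

$3,732.84


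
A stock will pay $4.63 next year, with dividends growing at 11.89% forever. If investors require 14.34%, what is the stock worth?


Formula: P = D1 / (r - g)
Spread: r - g = 0.1434 - 0.1189 = 0.0245
Substituting: P = $4.63 / 0.0245
P = $188.98

$188.98


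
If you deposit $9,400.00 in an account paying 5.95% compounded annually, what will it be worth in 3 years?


Formula: FV = P * (1 + r)^n
Substituting: FV = $9,400.00 * (1 + 0.0595)^3
Growth factor: (1.0595)^3 = 1.189331
FV = $9,400.00 * 1.189331 = $11,179.72

$11,179.72


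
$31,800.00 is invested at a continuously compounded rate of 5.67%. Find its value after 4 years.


Formula: FV = P * e^(r*t)
Exponent: r*t = 0.0567 * 4 = 0.2268
e^(0.2268) = 1.254579
FV = $31,800.00 * 1.254579 = $39,895.61

$39,895.61


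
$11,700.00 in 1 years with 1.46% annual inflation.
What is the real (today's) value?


Formula: Real value = nominal / (1 + inflation)^years
Price level: (1 + 0.0146)^1 = 1.0146
Real value = $11,700.00 / 1.0146 = $11,531.64

$11,531.64


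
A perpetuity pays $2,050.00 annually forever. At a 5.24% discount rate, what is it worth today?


Formula: PV = C / r
Substituting: PV = $2,050.00 / 0.0524
PV = $39,122.14

$39,122.14


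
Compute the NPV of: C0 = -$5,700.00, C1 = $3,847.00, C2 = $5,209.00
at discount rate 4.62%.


Formula: NPV = C0 + C1/(1+r) + C2/(1+r)^2
Discount C1: $3,847.00 / (1 + 0.0462) = $3,677.12
Discount C2: $5,209.00 / (1 + 0.0462)^2 = $4,759.10
NPV = -$5,700.00 + $3,677.12 + $4,759.10 = $2,736.22

$2,736.22


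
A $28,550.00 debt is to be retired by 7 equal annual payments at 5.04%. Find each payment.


Formula: PMT = PV * r / (1 - (1+r)^(-n))
Denominator: 1 - (1 + 0.0504)^(-7) = 0.291211
Numerator: $28,550.00 * 0.0504 = 1438.92
PMT = 1438.92 / 0.291211 = $4,941.16

$4,941.16


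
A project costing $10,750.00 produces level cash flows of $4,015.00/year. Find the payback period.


Formula: Payback = investment / annual cash flow
Substituting: Payback = $10,750.00 / $4,015.00
Payback = 2.6775 years

2.6775 years


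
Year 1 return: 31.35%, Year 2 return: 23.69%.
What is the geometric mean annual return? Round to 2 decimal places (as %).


Formula: Geometric mean = ((1+r1)*(1+r2))^(1/2) - 1
Product: (1 + 0.3135) * (1 + 0.2369) = 1.3135 * 1.2369 = 1.624668
Square root: 1.624668^0.5 = 1.274625
Geometric mean = 1.274625 - 1 = 0.274625
As percentage: 27.46%

27.46%


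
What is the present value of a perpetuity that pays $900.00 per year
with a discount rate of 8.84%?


Formula: PV = C / r
Substituting: PV = $900.00 / 0.0884
PV = $10,181.00

$10,181.00


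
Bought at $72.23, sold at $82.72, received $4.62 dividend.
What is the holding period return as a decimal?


Formula: HPR = (P1 - P0 + D) / P0
Gain: $82.72 - $72.23 + $4.62 = $15.11
HPR = $15.11 / $72.23 = 0.2092

0.2092


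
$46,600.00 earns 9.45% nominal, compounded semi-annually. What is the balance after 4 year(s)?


Formula: FV = P * (1 + r/m)^(m*t)
Period rate: r/m = 0.0945 / 2 = 0.04725
Total periods: m*t = 2 * 4 = 8
Growth factor: (1 + 0.04725)^8 = 1.446782
FV = $46,600.00 * 1.446782 = $67,420.02

$67,420.02


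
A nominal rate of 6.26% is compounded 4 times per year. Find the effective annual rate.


Formula: EAR = (1 + r/m)^m - 1
Period rate: r/m = 0.0626 / 4 = 0.01565
Compounding: (1 + 0.01565)^4 = 1.064085
EAR = 1.064085 - 1 = 0.064085

0.064085


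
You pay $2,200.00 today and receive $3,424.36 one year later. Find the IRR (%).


Formula: IRR = C1/C0 - 1
Substituting: IRR = $3,424.36 / $2,200.00 - 1
Ratio: 1.556527 - 1 = 0.556527
IRR = 55.6527%

55.6527%


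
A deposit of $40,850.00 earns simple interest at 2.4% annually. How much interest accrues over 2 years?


Formula: I = P * r * t
Substituting: I = $40,850.00 * 0.024 * 2
Step: I = $40,850.00 * 0.048
I = $1,960.80

$1,960.80


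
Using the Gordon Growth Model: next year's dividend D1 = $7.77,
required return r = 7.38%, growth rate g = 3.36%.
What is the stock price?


Formula: P = D1 / (r - g)
Spread: r - g = 0.0738 - 0.0336 = 0.0402
Substituting: P = $7.77 / 0.0402
P = $193.28

$193.28


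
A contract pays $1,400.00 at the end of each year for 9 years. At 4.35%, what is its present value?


Formula: PV = PMT * (1 - (1+r)^(-n)) / r
Discount factor: (1 + 0.0435)^(-9) = 0.68166
Bracket: 1 - 0.68166 = 0.31834
PV = $1,400.00 * 0.31834 / 0.0435 = $10,245.42

$10,245.42


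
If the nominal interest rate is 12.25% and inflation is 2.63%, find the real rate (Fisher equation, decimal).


Formula: (1 + r_real) = (1 + r_nom) / (1 + inflation)
Substituting: (1 + r_real) = 1.1225 / 1.0263
(1 + r_real) = 1.093735
r_real = 1.093735 - 1 = 0.093735

0.093735


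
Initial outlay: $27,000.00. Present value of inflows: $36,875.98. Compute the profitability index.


Formula: PI = PV(cash flows) / initial investment
Substituting: PI = $36,875.98 / $27,000.00
PI = 1.3658

1.3658


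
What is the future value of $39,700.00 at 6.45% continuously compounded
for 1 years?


Formula: FV = P * e^(r*t)
Exponent: r*t = 0.0645 * 1 = 0.0645
e^(0.0645) = 1.066626
FV = $39,700.00 * 1.066626 = $42,345.04

$42,345.04


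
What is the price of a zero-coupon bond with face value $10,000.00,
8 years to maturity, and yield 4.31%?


Formula: Price = FV / (1 + r)^n
Substituting: Price = $10,000.00 / (1 + 0.0431)^8
Discount factor: (1.0431)^8 = 1.401547
Price = $10,000.00 / 1.401547 = $7,134.97

$7,134.97


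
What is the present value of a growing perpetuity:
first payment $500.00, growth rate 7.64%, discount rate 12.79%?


Formula: PV = C / (r - g)
Spread: r - g = 0.1279 - 0.0764 = 0.0515
Substituting: PV = $500.00 / 0.0515
PV = $9,708.74

$9,708.74


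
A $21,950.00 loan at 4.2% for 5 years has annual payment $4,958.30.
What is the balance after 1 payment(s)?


Formula: Balance = PV*(1+r)^k - PMT*((1+r)^k - 1)/r
Growth: (1 + 0.042)^1 = 1.042
Accumulated factor: ((1+r)^k - 1)/r = 1.0
Balance = $21,950.00 * 1.042 - $4,958.30 * 1.0
Balance = $17,913.60

$17,913.60


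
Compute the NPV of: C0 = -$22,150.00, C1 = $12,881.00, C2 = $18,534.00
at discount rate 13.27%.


Formula: NPV = C0 + C1/(1+r) + C2/(1+r)^2
Discount C1: $12,881.00 / (1 + 0.1327) = $11,371.94
Discount C2: $18,534.00 / (1 + 0.1327)^2 = $14,445.73
NPV = -$22,150.00 + $11,371.94 + $14,445.73 = $3,667.67

$3,667.67


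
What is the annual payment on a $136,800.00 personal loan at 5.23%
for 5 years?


Formula: PMT = PV * r / (1 - (1+r)^(-n))
Denominator: 1 - (1 + 0.0523)^(-5) = 0.224999
Numerator: $136,800.00 * 0.0523 = 7154.64
PMT = 7154.64 / 0.224999 = $31,798.51

$31,798.51


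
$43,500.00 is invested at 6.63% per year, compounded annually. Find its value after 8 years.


Formula: FV = P * (1 + r)^n
Substituting: FV = $43,500.00 * (1 + 0.0663)^8
Growth factor: (1.0663)^8 = 1.671226
FV = $43,500.00 * 1.671226 = $72,698.35

$72,698.35


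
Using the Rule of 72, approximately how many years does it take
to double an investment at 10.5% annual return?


Formula: Years ≈ 72 / r
Substituting: Years ≈ 72 / 10.5
Years ≈ 6.9

6.9 years


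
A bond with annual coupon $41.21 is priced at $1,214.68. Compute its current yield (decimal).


Formula: Current yield = annual coupon / price
Substituting: CY = $41.21 / $1,214.68
CY = 0.033927

0.033927


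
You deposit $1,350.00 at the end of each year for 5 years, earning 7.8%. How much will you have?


Formula: FV = PMT * ((1+r)^n - 1) / r
Growth factor: (1 + 0.078)^5 = 1.455773
Numerator: 1.455773 - 1 = 0.455773
FV = $1,350.00 * 0.455773 / 0.078 = $7,888.39

$7,888.39


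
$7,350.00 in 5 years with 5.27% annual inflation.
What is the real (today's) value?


Formula: Real value = nominal / (1 + inflation)^years
Price level: (1 + 0.0527)^5 = 1.292776
Real value = $7,350.00 / 1.292776 = $5,685.44

$5,685.44


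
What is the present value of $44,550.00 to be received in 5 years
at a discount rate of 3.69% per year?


Formula: PV = FV / (1 + r)^n
Substituting: PV = $44,550.00 / (1 + 0.0369)^5
Discount factor: (1.0369)^5 = 1.198628
PV = $44,550.00 / 1.198628 = $37,167.50

$37,167.50


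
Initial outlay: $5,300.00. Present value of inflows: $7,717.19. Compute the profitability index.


Formula: PI = PV(cash flows) / initial investment
Substituting: PI = $7,717.19 / $5,300.00
PI = 1.4561

1.4561


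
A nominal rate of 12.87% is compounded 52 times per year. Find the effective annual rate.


Formula: EAR = (1 + r/m)^m - 1
Period rate: r/m = 0.1287 / 52 = 0.002475
Compounding: (1 + 0.002475)^52 = 1.137168
EAR = 1.137168 - 1 = 0.137168

0.137168


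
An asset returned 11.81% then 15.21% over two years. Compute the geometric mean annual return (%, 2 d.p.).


Formula: Geometric mean = ((1+r1)*(1+r2))^(1/2) - 1
Product: (1 + 0.1181) * (1 + 0.1521) = 1.1181 * 1.1521 = 1.288163
Square root: 1.288163^0.5 = 1.134973
Geometric mean = 1.134973 - 1 = 0.134973
As percentage: 13.50%

13.50%


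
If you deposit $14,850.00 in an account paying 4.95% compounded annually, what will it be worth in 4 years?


Formula: FV = P * (1 + r)^n
Substituting: FV = $14,850.00 * (1 + 0.0495)^4
Growth factor: (1.0495)^4 = 1.213193
FV = $14,850.00 * 1.213193 = $18,015.91

$18,015.91


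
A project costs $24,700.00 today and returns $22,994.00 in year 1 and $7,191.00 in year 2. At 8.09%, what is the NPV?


Formula: NPV = C0 + C1/(1+r) + C2/(1+r)^2
Discount C1: $22,994.00 / (1 + 0.0809) = $21,273.01
Discount C2: $7,191.00 / (1 + 0.0809)^2 = $6,154.86
NPV = -$24,700.00 + $21,273.01 + $6,154.86 = $2,727.87

$2,727.87


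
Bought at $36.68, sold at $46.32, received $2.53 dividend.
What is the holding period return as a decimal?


Formula: HPR = (P1 - P0 + D) / P0
Gain: $46.32 - $36.68 + $2.53 = $12.17
HPR = $12.17 / $36.68 = 0.3318

0.3318


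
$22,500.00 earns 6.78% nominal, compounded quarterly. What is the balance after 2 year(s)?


Formula: FV = P * (1 + r/m)^(m*t)
Period rate: r/m = 0.0678 / 4 = 0.01695
Total periods: m*t = 4 * 2 = 8
Growth factor: (1 + 0.01695)^8 = 1.143923
FV = $22,500.00 * 1.143923 = $25,738.27

$25,738.27


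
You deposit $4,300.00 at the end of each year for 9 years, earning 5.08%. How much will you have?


Formula: FV = PMT * ((1+r)^n - 1) / r
Growth factor: (1 + 0.0508)^9 = 1.561998
Numerator: 1.561998 - 1 = 0.561998
FV = $4,300.00 * 0.561998 / 0.0508 = $47,570.73

$47,570.73


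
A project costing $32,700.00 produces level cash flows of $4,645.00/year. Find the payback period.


Formula: Payback = investment / annual cash flow
Substituting: Payback = $32,700.00 / $4,645.00
Payback = 7.0398 years

7.0398 years


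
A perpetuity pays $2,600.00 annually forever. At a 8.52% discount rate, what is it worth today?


Formula: PV = C / r
Substituting: PV = $2,600.00 / 0.0852
PV = $30,516.43

$30,516.43


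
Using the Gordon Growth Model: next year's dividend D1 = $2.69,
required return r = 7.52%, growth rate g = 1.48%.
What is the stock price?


Formula: P = D1 / (r - g)
Spread: r - g = 0.0752 - 0.0148 = 0.0604
Substituting: P = $2.69 / 0.0604
P = $44.54

$44.54


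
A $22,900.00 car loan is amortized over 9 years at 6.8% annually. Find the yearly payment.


Formula: PMT = PV * r / (1 - (1+r)^(-n))
Denominator: 1 - (1 + 0.068)^(-9) = 0.44683
Numerator: $22,900.00 * 0.068 = 1557.2
PMT = 1557.2 / 0.44683 = $3,485.00

$3,485.00


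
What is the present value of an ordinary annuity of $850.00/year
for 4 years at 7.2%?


Formula: PV = PMT * (1 - (1+r)^(-n)) / r
Discount factor: (1 + 0.072)^(-4) = 0.757218
Bracket: 1 - 0.757218 = 0.242782
PV = $850.00 * 0.242782 / 0.072 = $2,866.18

$2,866.18


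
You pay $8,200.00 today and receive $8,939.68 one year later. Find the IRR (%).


Formula: IRR = C1/C0 - 1
Substituting: IRR = $8,939.68 / $8,200.00 - 1
Ratio: 1.090205 - 1 = 0.090205
IRR = 9.0205%

9.0205%


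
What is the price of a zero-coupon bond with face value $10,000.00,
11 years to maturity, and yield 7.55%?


Formula: Price = FV / (1 + r)^n
Substituting: Price = $10,000.00 / (1 + 0.0755)^11
Discount factor: (1.0755)^11 = 2.226971
Price = $10,000.00 / 2.226971 = $4,490.40

$4,490.40


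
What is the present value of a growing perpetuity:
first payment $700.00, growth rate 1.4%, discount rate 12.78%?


Formula: PV = C / (r - g)
Spread: r - g = 0.1278 - 0.014 = 0.1138
Substituting: PV = $700.00 / 0.1138
PV = $6,151.14

$6,151.14


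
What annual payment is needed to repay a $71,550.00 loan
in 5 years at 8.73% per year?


Formula: PMT = PV * r / (1 - (1+r)^(-n))
Denominator: 1 - (1 + 0.0873)^(-5) = 0.341959
Numerator: $71,550.00 * 0.0873 = 6246.315
PMT = 6246.315 / 0.341959 = $18,266.28

$18,266.28


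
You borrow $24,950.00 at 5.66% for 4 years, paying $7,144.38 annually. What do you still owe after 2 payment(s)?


Formula: Balance = PV*(1+r)^k - PMT*((1+r)^k - 1)/r
Growth: (1 + 0.0566)^2 = 1.116404
Accumulated factor: ((1+r)^k - 1)/r = 2.0566
Balance = $24,950.00 * 1.116404 - $7,144.38 * 2.0566
Balance = $13,161.14

$13,161.14


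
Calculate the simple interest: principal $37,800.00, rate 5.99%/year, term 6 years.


Formula: I = P * r * t
Substituting: I = $37,800.00 * 0.0599 * 6
Step: I = $37,800.00 * 0.3594
I = $13,585.32

$13,585.32


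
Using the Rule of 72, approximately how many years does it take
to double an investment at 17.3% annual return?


Formula: Years ≈ 72 / r
Substituting: Years ≈ 72 / 17.3
Years ≈ 4.2

4.2 years


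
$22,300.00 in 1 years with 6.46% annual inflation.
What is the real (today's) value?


Formula: Real value = nominal / (1 + inflation)^years
Price level: (1 + 0.0646)^1 = 1.0646
Real value = $22,300.00 / 1.0646 = $20,946.83

$20,946.83


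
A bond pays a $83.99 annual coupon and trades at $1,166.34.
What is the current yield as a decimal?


Formula: Current yield = annual coupon / price
Substituting: CY = $83.99 / $1,166.34
CY = 0.072012

0.072012


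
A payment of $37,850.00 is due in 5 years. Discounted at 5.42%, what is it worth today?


Formula: PV = FV / (1 + r)^n
Substituting: PV = $37,850.00 / (1 + 0.0542)^5
Discount factor: (1.0542)^5 = 1.302012
PV = $37,850.00 / 1.302012 = $29,070.39

$29,070.39


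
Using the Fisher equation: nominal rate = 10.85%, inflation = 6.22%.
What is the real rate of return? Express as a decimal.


Formula: (1 + r_real) = (1 + r_nom) / (1 + inflation)
Substituting: (1 + r_real) = 1.1085 / 1.0622
(1 + r_real) = 1.043589
r_real = 1.043589 - 1 = 0.043589

0.043589


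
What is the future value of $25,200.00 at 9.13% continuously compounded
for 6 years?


Formula: FV = P * e^(r*t)
Exponent: r*t = 0.0913 * 6 = 0.5478
e^(0.5478) = 1.729444
FV = $25,200.00 * 1.729444 = $43,581.99

$43,581.99


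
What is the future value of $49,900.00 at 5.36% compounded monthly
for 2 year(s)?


Formula: FV = P * (1 + r/m)^(m*t)
Period rate: r/m = 0.0536 / 12 = 0.004467
Total periods: m*t = 12 * 2 = 24
Growth factor: (1 + 0.004467)^24 = 1.112891
FV = $49,900.00 * 1.112891 = $55,533.27

$55,533.27


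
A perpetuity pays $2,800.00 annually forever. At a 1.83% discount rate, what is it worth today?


Formula: PV = C / r
Substituting: PV = $2,800.00 / 0.0183
PV = $153,005.46

$153,005.46
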